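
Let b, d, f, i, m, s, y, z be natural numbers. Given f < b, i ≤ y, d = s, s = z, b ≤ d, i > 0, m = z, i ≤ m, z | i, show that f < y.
d = s and s = z, thus d = z. b ≤ d, so b ≤ z. f < b, so f < z. Because m = z and i ≤ m, i ≤ z. From z | i and i > 0, z ≤ i. i ≤ z, so i = z. Because i ≤ y, z ≤ y. f < z, so f < y.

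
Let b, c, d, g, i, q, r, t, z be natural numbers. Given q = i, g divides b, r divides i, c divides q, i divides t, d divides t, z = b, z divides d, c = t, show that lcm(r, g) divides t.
From q = i and c divides q, c divides i. c = t, so t divides i. Since i divides t, i = t. Because r divides i, r divides t. z = b and z divides d, hence b divides d. From g divides b, g divides d. d divides t, so g divides t. Since r divides t, lcm(r, g) divides t.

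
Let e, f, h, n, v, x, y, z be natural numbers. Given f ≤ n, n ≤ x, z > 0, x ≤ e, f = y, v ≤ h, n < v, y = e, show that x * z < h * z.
f = y and y = e, hence f = e. f ≤ n, so e ≤ n. Since x ≤ e, x ≤ n. Since n ≤ x, n = x. n < v and v ≤ h, thus n < h. Since n = x, x < h. Because z > 0, by multiplying by a positive, x * z < h * z.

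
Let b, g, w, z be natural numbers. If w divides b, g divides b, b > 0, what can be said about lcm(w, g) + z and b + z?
lcm(w, g) + z ≤ b + z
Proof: w divides b and g divides b, hence lcm(w, g) divides b. Since b > 0, lcm(w, g) ≤ b. Then lcm(w, g) + z ≤ b + z.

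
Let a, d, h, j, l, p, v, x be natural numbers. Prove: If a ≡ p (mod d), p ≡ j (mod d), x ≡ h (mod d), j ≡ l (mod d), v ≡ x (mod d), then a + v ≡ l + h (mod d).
Since a ≡ p (mod d) and p ≡ j (mod d), a ≡ j (mod d). From j ≡ l (mod d), a ≡ l (mod d). v ≡ x (mod d) and x ≡ h (mod d), so v ≡ h (mod d). Because a ≡ l (mod d), by adding congruences, a + v ≡ l + h (mod d).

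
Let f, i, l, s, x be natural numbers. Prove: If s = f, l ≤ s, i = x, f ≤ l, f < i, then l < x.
s = f and l ≤ s, therefore l ≤ f. Since f ≤ l, f = l. i = x and f < i, therefore f < x. Because f = l, l < x.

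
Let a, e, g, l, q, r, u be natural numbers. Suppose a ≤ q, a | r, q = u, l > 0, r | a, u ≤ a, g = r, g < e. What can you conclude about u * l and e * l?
u * l < e * l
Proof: From r | a and a | r, r = a. q = u and a ≤ q, thus a ≤ u. Since u ≤ a, a = u. Because r = a, r = u. From g = r and g < e, r < e. Since r = u, u < e. Since l > 0, u * l < e * l.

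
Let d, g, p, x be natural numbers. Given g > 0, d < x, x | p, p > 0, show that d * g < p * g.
Since x | p and p > 0, x ≤ p. d < x, so d < p. Since g > 0, d * g < p * g.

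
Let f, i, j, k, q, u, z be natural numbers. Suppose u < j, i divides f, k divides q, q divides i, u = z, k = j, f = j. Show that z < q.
k = j and k divides q, hence j divides q. f = j and i divides f, thus i divides j. q divides i, so q divides j. j divides q, so j = q. u = z and u < j, hence z < j. j = q, so z < q.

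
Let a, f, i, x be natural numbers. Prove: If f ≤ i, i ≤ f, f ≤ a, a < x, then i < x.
f ≤ i and i ≤ f, therefore f = i. Since f ≤ a and a < x, f < x. Since f = i, i < x.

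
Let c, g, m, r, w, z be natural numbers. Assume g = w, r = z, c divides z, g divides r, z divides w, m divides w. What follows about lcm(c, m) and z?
lcm(c, m) divides z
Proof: Because g = w and g divides r, w divides r. Since r = z, w divides z. z divides w, so w = z. From m divides w, m divides z. Since c divides z, lcm(c, m) divides z.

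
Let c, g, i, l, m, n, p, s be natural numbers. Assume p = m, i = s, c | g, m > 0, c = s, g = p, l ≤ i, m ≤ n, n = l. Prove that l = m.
Since i = s and l ≤ i, l ≤ s. Since g = p and p = m, g = m. Since c | g, c | m. c = s, so s | m. m > 0, so s ≤ m. l ≤ s, so l ≤ m. n = l and m ≤ n, hence m ≤ l. Since l ≤ m, l = m.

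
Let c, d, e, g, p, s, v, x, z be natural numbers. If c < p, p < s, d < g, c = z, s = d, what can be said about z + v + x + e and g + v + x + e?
z + v + x + e < g + v + x + e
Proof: Since c = z and c < p, z < p. s = d and p < s, therefore p < d. Since z < p, z < d. Since d < g, z < g. Then z + v < g + v. Then z + v + x < g + v + x. Then z + v + x + e < g + v + x + e.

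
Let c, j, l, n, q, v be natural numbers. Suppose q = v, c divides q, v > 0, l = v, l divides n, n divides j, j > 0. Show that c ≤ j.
q = v and c divides q, thus c divides v. Since v > 0, c ≤ v. l = v and l divides n, hence v divides n. n divides j, so v divides j. Since j > 0, v ≤ j. Since c ≤ v, c ≤ j.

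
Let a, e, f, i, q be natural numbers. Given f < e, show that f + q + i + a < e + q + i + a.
f < e, therefore f + q < e + q. Then f + q + i < e + q + i. Then f + q + i + a < e + q + i + a.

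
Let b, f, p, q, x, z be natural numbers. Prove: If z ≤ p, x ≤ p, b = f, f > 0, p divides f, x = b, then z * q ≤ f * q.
p divides f and f > 0, hence p ≤ f. From x = b and b = f, x = f. Since x ≤ p, f ≤ p. p ≤ f, so p = f. z ≤ p, so z ≤ f. By multiplying by a non-negative, z * q ≤ f * q.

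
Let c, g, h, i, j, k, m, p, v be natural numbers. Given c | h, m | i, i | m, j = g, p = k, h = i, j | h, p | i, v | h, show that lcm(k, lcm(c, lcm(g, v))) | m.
i | m and m | i, hence i = m. p = k and p | i, thus k | i. Because j = g and j | h, g | h. v | h, so lcm(g, v) | h. Since c | h, lcm(c, lcm(g, v)) | h. Since h = i, lcm(c, lcm(g, v)) | i. Since k | i, lcm(k, lcm(c, lcm(g, v))) | i. Since i = m, lcm(k, lcm(c, lcm(g, v))) | m.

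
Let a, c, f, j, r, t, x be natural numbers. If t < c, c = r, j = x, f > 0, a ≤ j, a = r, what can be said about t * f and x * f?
t * f < x * f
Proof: c = r and t < c, hence t < r. From j = x and a ≤ j, a ≤ x. Since a = r, r ≤ x. t < r, so t < x. f > 0, so t * f < x * f.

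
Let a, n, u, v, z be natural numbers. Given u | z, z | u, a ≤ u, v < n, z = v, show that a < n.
Since u | z and z | u, u = z. a ≤ u, so a ≤ z. Since z = v, a ≤ v. v < n, so a < n.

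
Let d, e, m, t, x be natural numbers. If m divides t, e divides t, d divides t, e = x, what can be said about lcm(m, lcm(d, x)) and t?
lcm(m, lcm(d, x)) divides t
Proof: e = x and e divides t, thus x divides t. Since d divides t, lcm(d, x) divides t. Because m divides t, lcm(m, lcm(d, x)) divides t.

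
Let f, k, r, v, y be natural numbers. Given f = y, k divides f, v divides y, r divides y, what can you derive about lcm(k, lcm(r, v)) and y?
lcm(k, lcm(r, v)) divides y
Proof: Since f = y and k divides f, k divides y. From r divides y and v divides y, lcm(r, v) divides y. k divides y, so lcm(k, lcm(r, v)) divides y.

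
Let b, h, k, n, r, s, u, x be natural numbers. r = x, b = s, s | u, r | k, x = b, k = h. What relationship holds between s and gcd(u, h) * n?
s | gcd(u, h) * n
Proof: r = x and x = b, thus r = b. Since b = s, r = s. k = h and r | k, hence r | h. Since r = s, s | h. Since s | u, s | gcd(u, h). Then s | gcd(u, h) * n.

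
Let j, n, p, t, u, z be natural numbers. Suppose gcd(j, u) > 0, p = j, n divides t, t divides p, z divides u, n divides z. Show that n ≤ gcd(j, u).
p = j and t divides p, therefore t divides j. Because n divides t, n divides j. From n divides z and z divides u, n divides u. Since n divides j, n divides gcd(j, u). Since gcd(j, u) > 0, n ≤ gcd(j, u).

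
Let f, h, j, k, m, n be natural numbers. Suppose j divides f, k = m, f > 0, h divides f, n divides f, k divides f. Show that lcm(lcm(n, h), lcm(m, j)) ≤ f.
Because n divides f and h divides f, lcm(n, h) divides f. From k = m and k divides f, m divides f. j divides f, so lcm(m, j) divides f. From lcm(n, h) divides f, lcm(lcm(n, h), lcm(m, j)) divides f. f > 0, so lcm(lcm(n, h), lcm(m, j)) ≤ f.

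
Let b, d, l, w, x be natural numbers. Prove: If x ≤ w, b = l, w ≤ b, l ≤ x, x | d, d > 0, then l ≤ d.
b = l and w ≤ b, hence w ≤ l. Since x ≤ w, x ≤ l. l ≤ x, so x = l. x | d and d > 0, hence x ≤ d. Since x = l, l ≤ d.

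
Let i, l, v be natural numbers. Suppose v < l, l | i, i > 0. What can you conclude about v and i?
v < i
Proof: l | i and i > 0, thus l ≤ i. Since v < l, v < i.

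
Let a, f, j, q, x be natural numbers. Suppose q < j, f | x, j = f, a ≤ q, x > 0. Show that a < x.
Since j = f and q < j, q < f. f | x and x > 0, so f ≤ x. q < f, so q < x. Since a ≤ q, a < x.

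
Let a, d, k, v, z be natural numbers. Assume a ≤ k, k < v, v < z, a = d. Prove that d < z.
Because a = d and a ≤ k, d ≤ k. k < v, so d < v. Since v < z, d < z.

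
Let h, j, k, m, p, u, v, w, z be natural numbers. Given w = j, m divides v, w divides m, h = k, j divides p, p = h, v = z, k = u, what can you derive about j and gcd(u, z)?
j divides gcd(u, z)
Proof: Since h = k and k = u, h = u. p = h and j divides p, therefore j divides h. Since h = u, j divides u. From w = j and w divides m, j divides m. Since v = z and m divides v, m divides z. Because j divides m, j divides z. j divides u, so j divides gcd(u, z).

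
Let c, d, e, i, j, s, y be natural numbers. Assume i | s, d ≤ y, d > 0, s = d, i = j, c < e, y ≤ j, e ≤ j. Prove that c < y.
i = j and i | s, thus j | s. From s = d, j | d. From d > 0, j ≤ d. d ≤ y, so j ≤ y. y ≤ j, so j = y. c < e and e ≤ j, hence c < j. Since j = y, c < y.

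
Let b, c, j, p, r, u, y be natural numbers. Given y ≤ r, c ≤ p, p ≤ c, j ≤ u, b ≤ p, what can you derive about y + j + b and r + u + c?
y + j + b ≤ r + u + c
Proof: Because p ≤ c and c ≤ p, p = c. b ≤ p, so b ≤ c. Since j ≤ u, j + b ≤ u + c. y ≤ r, so y + j + b ≤ r + u + c.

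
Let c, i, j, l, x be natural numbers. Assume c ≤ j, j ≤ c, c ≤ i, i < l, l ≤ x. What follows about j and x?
j < x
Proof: c ≤ j and j ≤ c, hence c = j. c ≤ i and i < l, therefore c < l. c = j, so j < l. l ≤ x, so j < x.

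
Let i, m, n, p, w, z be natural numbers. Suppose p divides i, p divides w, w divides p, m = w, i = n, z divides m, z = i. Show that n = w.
Because p divides w and w divides p, p = w. p divides i, so w divides i. Since z = i and z divides m, i divides m. Since m = w, i divides w. Because w divides i, w = i. i = n, so w = n. Then n = w.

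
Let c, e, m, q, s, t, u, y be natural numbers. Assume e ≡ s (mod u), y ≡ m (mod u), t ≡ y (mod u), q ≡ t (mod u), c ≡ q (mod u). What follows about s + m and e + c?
s + m ≡ e + c (mod u)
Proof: c ≡ q (mod u) and q ≡ t (mod u), so c ≡ t (mod u). Since t ≡ y (mod u), c ≡ y (mod u). Since y ≡ m (mod u), c ≡ m (mod u). e ≡ s (mod u), so e + c ≡ s + m (mod u). Then s + m ≡ e + c (mod u).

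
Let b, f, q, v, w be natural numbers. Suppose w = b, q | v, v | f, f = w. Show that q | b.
Since f = w and v | f, v | w. Because w = b, v | b. Since q | v, q | b.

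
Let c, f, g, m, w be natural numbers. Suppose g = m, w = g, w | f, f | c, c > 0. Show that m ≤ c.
w | f and f | c, therefore w | c. Since w = g, g | c. c > 0, so g ≤ c. g = m, so m ≤ c.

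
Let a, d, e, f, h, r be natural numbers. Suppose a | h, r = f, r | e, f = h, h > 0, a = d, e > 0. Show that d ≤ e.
a | h and h > 0, therefore a ≤ h. a = d, so d ≤ h. r = f and f = h, thus r = h. r | e, so h | e. Because e > 0, h ≤ e. Since d ≤ h, d ≤ e.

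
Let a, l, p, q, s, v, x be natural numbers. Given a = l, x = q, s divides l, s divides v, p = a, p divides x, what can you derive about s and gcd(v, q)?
s divides gcd(v, q)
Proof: p = a and p divides x, thus a divides x. Since a = l, l divides x. s divides l, so s divides x. Because x = q, s divides q. Since s divides v, s divides gcd(v, q).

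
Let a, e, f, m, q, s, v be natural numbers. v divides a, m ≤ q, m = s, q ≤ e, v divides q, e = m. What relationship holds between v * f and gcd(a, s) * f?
v * f divides gcd(a, s) * f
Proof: From e = m and q ≤ e, q ≤ m. Since m ≤ q, q = m. m = s, so q = s. v divides q, so v divides s. Since v divides a, v divides gcd(a, s). Then v * f divides gcd(a, s) * f.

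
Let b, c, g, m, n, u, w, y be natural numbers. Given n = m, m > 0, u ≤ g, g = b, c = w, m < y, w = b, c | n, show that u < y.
g = b and u ≤ g, therefore u ≤ b. Because c = w and c | n, w | n. Since n = m, w | m. Since w = b, b | m. m > 0, so b ≤ m. u ≤ b, so u ≤ m. Since m < y, u < y.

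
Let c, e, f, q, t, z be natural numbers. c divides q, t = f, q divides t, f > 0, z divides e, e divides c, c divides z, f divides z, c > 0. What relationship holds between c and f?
c = f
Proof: t = f and q divides t, thus q divides f. Since c divides q, c divides f. f > 0, so c ≤ f. z divides e and e divides c, hence z divides c. Since c divides z, z = c. Since f divides z, f divides c. Since c > 0, f ≤ c. c ≤ f, so c = f.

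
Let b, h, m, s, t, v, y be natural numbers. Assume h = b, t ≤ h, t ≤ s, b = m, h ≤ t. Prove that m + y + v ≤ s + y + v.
t ≤ h and h ≤ t, hence t = h. Since h = b, t = b. Since b = m, t = m. From t ≤ s, m ≤ s. Then m + y ≤ s + y. Then m + y + v ≤ s + y + v.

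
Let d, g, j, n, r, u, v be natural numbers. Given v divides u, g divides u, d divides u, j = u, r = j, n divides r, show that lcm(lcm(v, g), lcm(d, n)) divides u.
Because v divides u and g divides u, lcm(v, g) divides u. From r = j and n divides r, n divides j. j = u, so n divides u. d divides u, so lcm(d, n) divides u. Because lcm(v, g) divides u, lcm(lcm(v, g), lcm(d, n)) divides u.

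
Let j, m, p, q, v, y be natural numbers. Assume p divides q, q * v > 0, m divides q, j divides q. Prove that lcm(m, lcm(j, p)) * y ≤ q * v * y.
j divides q and p divides q, hence lcm(j, p) divides q. m divides q, so lcm(m, lcm(j, p)) divides q. Then lcm(m, lcm(j, p)) divides q * v. Since q * v > 0, lcm(m, lcm(j, p)) ≤ q * v. By multiplying by a non-negative, lcm(m, lcm(j, p)) * y ≤ q * v * y.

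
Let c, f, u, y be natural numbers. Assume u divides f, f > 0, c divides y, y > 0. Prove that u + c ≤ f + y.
u divides f and f > 0, hence u ≤ f. Since c divides y and y > 0, c ≤ y. Since u ≤ f, u + c ≤ f + y.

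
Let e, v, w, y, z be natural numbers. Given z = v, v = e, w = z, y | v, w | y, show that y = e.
w = z and z = v, hence w = v. Since w | y, v | y. y | v, so y = v. Since v = e, y = e.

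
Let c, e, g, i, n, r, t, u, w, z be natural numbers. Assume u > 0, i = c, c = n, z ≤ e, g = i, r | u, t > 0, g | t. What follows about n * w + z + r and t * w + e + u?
n * w + z + r ≤ t * w + e + u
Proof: g = i and g | t, hence i | t. i = c, so c | t. Since t > 0, c ≤ t. Since c = n, n ≤ t. Then n * w ≤ t * w. r | u and u > 0, thus r ≤ u. z ≤ e, so z + r ≤ e + u. n * w ≤ t * w, so n * w + z + r ≤ t * w + e + u.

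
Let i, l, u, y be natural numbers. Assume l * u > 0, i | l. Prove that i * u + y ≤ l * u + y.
Because i | l, i * u | l * u. Since l * u > 0, i * u ≤ l * u. Then i * u + y ≤ l * u + y.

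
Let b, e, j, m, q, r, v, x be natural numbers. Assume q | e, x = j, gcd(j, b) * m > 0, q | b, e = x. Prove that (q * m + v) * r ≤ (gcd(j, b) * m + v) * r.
From e = x and q | e, q | x. Since x = j, q | j. Since q | b, q | gcd(j, b). Then q * m | gcd(j, b) * m. Since gcd(j, b) * m > 0, q * m ≤ gcd(j, b) * m. Then q * m + v ≤ gcd(j, b) * m + v. Then (q * m + v) * r ≤ (gcd(j, b) * m + v) * r.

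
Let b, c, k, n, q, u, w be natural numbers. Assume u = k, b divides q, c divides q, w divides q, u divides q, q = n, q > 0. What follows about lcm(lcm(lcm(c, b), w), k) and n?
lcm(lcm(lcm(c, b), w), k) ≤ n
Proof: Because c divides q and b divides q, lcm(c, b) divides q. Since w divides q, lcm(lcm(c, b), w) divides q. u = k and u divides q, so k divides q. lcm(lcm(c, b), w) divides q, so lcm(lcm(lcm(c, b), w), k) divides q. Since q > 0, lcm(lcm(lcm(c, b), w), k) ≤ q. Since q = n, lcm(lcm(lcm(c, b), w), k) ≤ n.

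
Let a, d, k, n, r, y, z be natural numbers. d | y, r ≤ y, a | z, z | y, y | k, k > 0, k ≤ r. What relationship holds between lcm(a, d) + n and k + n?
lcm(a, d) + n ≤ k + n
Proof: Because y | k and k > 0, y ≤ k. k ≤ r and r ≤ y, thus k ≤ y. Since y ≤ k, y = k. a | z and z | y, so a | y. Since d | y, lcm(a, d) | y. Since y = k, lcm(a, d) | k. Since k > 0, lcm(a, d) ≤ k. Then lcm(a, d) + n ≤ k + n.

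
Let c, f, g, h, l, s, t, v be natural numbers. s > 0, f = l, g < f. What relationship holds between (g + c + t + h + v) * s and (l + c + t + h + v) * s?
(g + c + t + h + v) * s < (l + c + t + h + v) * s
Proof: f = l and g < f, thus g < l. Then g + c < l + c. Then g + c + t < l + c + t. Then g + c + t + h < l + c + t + h. Then g + c + t + h + v < l + c + t + h + v. Since s > 0, by multiplying by a positive, (g + c + t + h + v) * s < (l + c + t + h + v) * s.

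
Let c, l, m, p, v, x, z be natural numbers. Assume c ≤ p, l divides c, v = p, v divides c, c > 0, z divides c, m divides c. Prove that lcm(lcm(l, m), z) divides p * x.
v = p and v divides c, thus p divides c. Since c > 0, p ≤ c. c ≤ p, so c = p. l divides c and m divides c, therefore lcm(l, m) divides c. z divides c, so lcm(lcm(l, m), z) divides c. Since c = p, lcm(lcm(l, m), z) divides p. Then lcm(lcm(l, m), z) divides p * x.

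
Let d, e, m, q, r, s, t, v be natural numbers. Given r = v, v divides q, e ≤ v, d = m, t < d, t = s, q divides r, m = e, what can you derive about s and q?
s < q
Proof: r = v and q divides r, so q divides v. v divides q, so v = q. d = m and m = e, therefore d = e. t = s and t < d, hence s < d. Since d = e, s < e. Since e ≤ v, s < v. Since v = q, s < q.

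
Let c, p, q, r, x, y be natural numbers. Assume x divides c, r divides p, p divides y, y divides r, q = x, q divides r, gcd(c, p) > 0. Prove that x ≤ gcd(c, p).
From p divides y and y divides r, p divides r. r divides p, so r = p. q = x and q divides r, so x divides r. Since r = p, x divides p. Since x divides c, x divides gcd(c, p). gcd(c, p) > 0, so x ≤ gcd(c, p).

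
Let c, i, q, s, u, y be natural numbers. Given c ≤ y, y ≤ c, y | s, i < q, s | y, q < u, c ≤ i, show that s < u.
Since c ≤ y and y ≤ c, c = y. y | s and s | y, therefore y = s. c = y, so c = s. Since c ≤ i, s ≤ i. i < q and q < u, thus i < u. s ≤ i, so s < u.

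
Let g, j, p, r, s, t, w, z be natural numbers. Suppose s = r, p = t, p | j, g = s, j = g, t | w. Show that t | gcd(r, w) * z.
From j = g and g = s, j = s. Since p | j, p | s. From s = r, p | r. Since p = t, t | r. t | w, so t | gcd(r, w). Then t | gcd(r, w) * z.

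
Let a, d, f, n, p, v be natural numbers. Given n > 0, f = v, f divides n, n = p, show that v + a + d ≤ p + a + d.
Since f divides n and n > 0, f ≤ n. Since n = p, f ≤ p. Since f = v, v ≤ p. Then v + a ≤ p + a. Then v + a + d ≤ p + a + d.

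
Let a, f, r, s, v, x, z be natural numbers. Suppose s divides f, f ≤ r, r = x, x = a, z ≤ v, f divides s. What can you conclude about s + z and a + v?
s + z ≤ a + v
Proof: Because f divides s and s divides f, f = s. r = x and x = a, thus r = a. Since f ≤ r, f ≤ a. f = s, so s ≤ a. Since z ≤ v, s + z ≤ a + v.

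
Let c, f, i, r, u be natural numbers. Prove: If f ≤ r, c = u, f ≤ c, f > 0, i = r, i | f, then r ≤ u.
i | f and f > 0, thus i ≤ f. Since i = r, r ≤ f. Since f ≤ r, f = r. Since f ≤ c, r ≤ c. Because c = u, r ≤ u.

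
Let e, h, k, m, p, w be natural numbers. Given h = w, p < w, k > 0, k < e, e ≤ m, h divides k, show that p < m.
h divides k and k > 0, therefore h ≤ k. Since k < e and e ≤ m, k < m. Since h ≤ k, h < m. Since h = w, w < m. Since p < w, p < m.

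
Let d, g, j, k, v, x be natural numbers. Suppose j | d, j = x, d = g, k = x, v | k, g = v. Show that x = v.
k = x and v | k, thus v | x. From d = g and g = v, d = v. j = x and j | d, thus x | d. Since d = v, x | v. v | x, so v = x. Then x = v.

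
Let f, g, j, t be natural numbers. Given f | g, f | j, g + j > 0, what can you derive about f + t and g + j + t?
f + t ≤ g + j + t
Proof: Because f | g and f | j, f | g + j. g + j > 0, so f ≤ g + j. Then f + t ≤ g + j + t.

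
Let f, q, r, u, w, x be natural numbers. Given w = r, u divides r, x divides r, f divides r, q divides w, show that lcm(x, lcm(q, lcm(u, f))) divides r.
w = r and q divides w, thus q divides r. Since u divides r and f divides r, lcm(u, f) divides r. q divides r, so lcm(q, lcm(u, f)) divides r. Since x divides r, lcm(x, lcm(q, lcm(u, f))) divides r.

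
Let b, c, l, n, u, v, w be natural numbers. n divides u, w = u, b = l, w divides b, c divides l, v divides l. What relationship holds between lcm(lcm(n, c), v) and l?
lcm(lcm(n, c), v) divides l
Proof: b = l and w divides b, so w divides l. w = u, so u divides l. From n divides u, n divides l. Since c divides l, lcm(n, c) divides l. v divides l, so lcm(lcm(n, c), v) divides l.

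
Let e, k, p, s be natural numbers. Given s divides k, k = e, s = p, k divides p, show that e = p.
s = p and s divides k, hence p divides k. Since k divides p, p = k. k = e, so p = e. Then e = p.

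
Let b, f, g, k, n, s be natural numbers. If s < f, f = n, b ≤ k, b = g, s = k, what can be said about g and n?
g < n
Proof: s = k and s < f, therefore k < f. b ≤ k, so b < f. Since f = n, b < n. From b = g, g < n.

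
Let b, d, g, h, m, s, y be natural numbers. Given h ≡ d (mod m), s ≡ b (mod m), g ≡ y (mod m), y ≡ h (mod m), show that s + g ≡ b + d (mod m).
Since g ≡ y (mod m) and y ≡ h (mod m), g ≡ h (mod m). h ≡ d (mod m), so g ≡ d (mod m). s ≡ b (mod m), so s + g ≡ b + d (mod m).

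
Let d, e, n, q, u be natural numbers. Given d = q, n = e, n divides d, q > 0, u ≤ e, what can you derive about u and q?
u ≤ q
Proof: d = q and n divides d, so n divides q. n = e, so e divides q. Since q > 0, e ≤ q. Since u ≤ e, u ≤ q.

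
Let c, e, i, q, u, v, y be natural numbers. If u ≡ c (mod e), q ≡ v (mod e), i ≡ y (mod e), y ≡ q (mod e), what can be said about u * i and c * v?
u * i ≡ c * v (mod e)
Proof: Since i ≡ y (mod e) and y ≡ q (mod e), i ≡ q (mod e). q ≡ v (mod e), so i ≡ v (mod e). Combining with u ≡ c (mod e), by multiplying congruences, u * i ≡ c * v (mod e).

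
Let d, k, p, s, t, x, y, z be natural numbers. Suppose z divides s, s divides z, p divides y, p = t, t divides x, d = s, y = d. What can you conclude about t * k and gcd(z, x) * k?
t * k divides gcd(z, x) * k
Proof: y = d and d = s, thus y = s. Because s divides z and z divides s, s = z. Since y = s, y = z. p = t and p divides y, so t divides y. Since y = z, t divides z. t divides x, so t divides gcd(z, x). Then t * k divides gcd(z, x) * k.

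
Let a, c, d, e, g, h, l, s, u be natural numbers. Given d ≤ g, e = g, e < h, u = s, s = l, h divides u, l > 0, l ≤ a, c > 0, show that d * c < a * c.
e = g and e < h, so g < h. u = s and s = l, thus u = l. Since h divides u, h divides l. Since l > 0, h ≤ l. g < h, so g < l. l ≤ a, so g < a. From d ≤ g, d < a. Using c > 0 and multiplying by a positive, d * c < a * c.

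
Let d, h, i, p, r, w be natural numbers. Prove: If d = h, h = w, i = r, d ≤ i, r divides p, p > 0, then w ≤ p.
d = h and h = w, thus d = w. From i = r and d ≤ i, d ≤ r. r divides p and p > 0, hence r ≤ p. d ≤ r, so d ≤ p. d = w, so w ≤ p.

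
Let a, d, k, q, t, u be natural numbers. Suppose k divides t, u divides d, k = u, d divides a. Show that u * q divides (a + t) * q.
u divides d and d divides a, thus u divides a. k = u and k divides t, hence u divides t. Because u divides a, u divides a + t. Then u * q divides (a + t) * q.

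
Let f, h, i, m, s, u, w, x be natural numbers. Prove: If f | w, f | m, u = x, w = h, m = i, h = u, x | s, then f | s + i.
Because h = u and u = x, h = x. From w = h and f | w, f | h. Since h = x, f | x. Since x | s, f | s. m = i and f | m, thus f | i. f | s, so f | s + i.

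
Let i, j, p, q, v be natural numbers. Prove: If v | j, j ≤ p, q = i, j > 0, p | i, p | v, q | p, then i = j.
q = i and q | p, so i | p. p | i, so i = p. p | v and v | j, hence p | j. j > 0, so p ≤ j. Since j ≤ p, p = j. Since i = p, i = j.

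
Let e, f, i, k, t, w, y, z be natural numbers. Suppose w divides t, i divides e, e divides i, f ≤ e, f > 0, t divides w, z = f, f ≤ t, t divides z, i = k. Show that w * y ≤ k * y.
z = f and t divides z, therefore t divides f. Since f > 0, t ≤ f. Since f ≤ t, f = t. Since t divides w and w divides t, t = w. Since f = t, f = w. e divides i and i divides e, thus e = i. i = k, so e = k. Since f ≤ e, f ≤ k. Since f = w, w ≤ k. By multiplying by a non-negative, w * y ≤ k * y.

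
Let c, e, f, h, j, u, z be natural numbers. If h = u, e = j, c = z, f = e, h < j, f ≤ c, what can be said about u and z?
u < z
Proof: From h = u and h < j, u < j. Since f = e and e = j, f = j. f ≤ c, so j ≤ c. Since c = z, j ≤ z. u < j, so u < z.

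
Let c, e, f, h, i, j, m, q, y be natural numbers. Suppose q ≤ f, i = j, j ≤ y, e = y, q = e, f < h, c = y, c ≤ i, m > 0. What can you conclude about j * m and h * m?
j * m < h * m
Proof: i = j and c ≤ i, so c ≤ j. Since c = y, y ≤ j. j ≤ y, so y = j. q = e and e = y, thus q = y. q ≤ f and f < h, therefore q < h. Since q = y, y < h. y = j, so j < h. m > 0, so j * m < h * m.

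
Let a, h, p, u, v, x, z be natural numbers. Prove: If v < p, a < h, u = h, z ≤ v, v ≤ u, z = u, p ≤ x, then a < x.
z = u and z ≤ v, therefore u ≤ v. v ≤ u, so v = u. Since u = h, v = h. From v < p and p ≤ x, v < x. From v = h, h < x. Since a < h, a < x.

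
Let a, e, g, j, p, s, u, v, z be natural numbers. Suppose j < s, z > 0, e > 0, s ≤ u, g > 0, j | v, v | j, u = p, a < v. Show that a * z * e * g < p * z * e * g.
Since j | v and v | j, j = v. From j < s and s ≤ u, j < u. u = p, so j < p. j = v, so v < p. Since a < v, a < p. Since z > 0, a * z < p * z. Because e > 0, a * z * e < p * z * e. g > 0, so a * z * e * g < p * z * e * g.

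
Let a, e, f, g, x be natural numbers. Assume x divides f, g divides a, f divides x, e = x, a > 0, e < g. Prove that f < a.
From x divides f and f divides x, x = f. Because e = x and e < g, x < g. x = f, so f < g. From g divides a and a > 0, g ≤ a. Since f < g, f < a.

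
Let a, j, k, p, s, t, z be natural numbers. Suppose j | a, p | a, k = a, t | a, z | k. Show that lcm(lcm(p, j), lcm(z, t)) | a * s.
Since p | a and j | a, lcm(p, j) | a. From k = a and z | k, z | a. t | a, so lcm(z, t) | a. Since lcm(p, j) | a, lcm(lcm(p, j), lcm(z, t)) | a. Then lcm(lcm(p, j), lcm(z, t)) | a * s.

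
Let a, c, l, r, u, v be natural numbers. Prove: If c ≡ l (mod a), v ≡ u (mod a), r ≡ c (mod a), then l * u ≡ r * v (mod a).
Since r ≡ c (mod a) and c ≡ l (mod a), r ≡ l (mod a). Combining with v ≡ u (mod a), by multiplying congruences, r * v ≡ l * u (mod a). Then l * u ≡ r * v (mod a).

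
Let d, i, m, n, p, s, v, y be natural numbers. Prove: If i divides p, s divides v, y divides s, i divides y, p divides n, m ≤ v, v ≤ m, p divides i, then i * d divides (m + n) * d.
From v ≤ m and m ≤ v, v = m. Since i divides y and y divides s, i divides s. s divides v, so i divides v. v = m, so i divides m. Because p divides i and i divides p, p = i. Since p divides n, i divides n. Because i divides m, i divides m + n. Then i * d divides (m + n) * d.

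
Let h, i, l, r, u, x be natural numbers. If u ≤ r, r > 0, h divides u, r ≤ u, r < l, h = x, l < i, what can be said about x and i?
x < i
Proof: Because u ≤ r and r ≤ u, u = r. Since h divides u, h divides r. r > 0, so h ≤ r. Since h = x, x ≤ r. Because r < l and l < i, r < i. Because x ≤ r, x < i.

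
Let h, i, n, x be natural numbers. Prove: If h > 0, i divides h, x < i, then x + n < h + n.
i divides h and h > 0, hence i ≤ h. Since x < i, x < h. Then x + n < h + n.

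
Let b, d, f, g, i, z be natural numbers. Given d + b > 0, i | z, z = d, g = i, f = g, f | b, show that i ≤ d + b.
z = d and i | z, therefore i | d. f = g and g = i, so f = i. Since f | b, i | b. Since i | d, i | d + b. Since d + b > 0, i ≤ d + b.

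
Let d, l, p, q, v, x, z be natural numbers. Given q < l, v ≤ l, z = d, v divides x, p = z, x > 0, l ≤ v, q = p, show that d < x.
q = p and p = z, thus q = z. Since z = d, q = d. Since q < l, d < l. Since v ≤ l and l ≤ v, v = l. v divides x, so l divides x. x > 0, so l ≤ x. d < l, so d < x.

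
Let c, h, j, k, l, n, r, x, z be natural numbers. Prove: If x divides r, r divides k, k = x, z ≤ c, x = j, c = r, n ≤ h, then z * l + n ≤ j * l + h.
k = x and r divides k, hence r divides x. x divides r, so r = x. Since x = j, r = j. From c = r and z ≤ c, z ≤ r. Since r = j, z ≤ j. By multiplying by a non-negative, z * l ≤ j * l. Since n ≤ h, z * l + n ≤ j * l + h.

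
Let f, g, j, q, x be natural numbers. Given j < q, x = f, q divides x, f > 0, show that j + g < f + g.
x = f and q divides x, so q divides f. Since f > 0, q ≤ f. Since j < q, j < f. Then j + g < f + g.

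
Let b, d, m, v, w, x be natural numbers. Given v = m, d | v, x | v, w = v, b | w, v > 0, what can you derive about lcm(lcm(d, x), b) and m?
lcm(lcm(d, x), b) ≤ m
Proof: d | v and x | v, thus lcm(d, x) | v. w = v and b | w, so b | v. Since lcm(d, x) | v, lcm(lcm(d, x), b) | v. Since v > 0, lcm(lcm(d, x), b) ≤ v. v = m, so lcm(lcm(d, x), b) ≤ m.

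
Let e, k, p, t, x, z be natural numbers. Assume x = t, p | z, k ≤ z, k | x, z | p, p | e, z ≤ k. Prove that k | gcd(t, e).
x = t and k | x, thus k | t. Since p | z and z | p, p = z. z ≤ k and k ≤ z, thus z = k. p = z, so p = k. p | e, so k | e. From k | t, k | gcd(t, e).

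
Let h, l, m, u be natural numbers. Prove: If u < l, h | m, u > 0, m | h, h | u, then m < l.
h | m and m | h, thus h = m. h | u and u > 0, hence h ≤ u. From u < l, h < l. Since h = m, m < l.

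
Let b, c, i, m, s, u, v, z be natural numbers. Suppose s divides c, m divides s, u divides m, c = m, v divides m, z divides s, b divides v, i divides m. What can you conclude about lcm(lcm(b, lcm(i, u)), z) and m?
lcm(lcm(b, lcm(i, u)), z) divides m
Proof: Since b divides v and v divides m, b divides m. From i divides m and u divides m, lcm(i, u) divides m. b divides m, so lcm(b, lcm(i, u)) divides m. c = m and s divides c, so s divides m. Since m divides s, s = m. Since z divides s, z divides m. Since lcm(b, lcm(i, u)) divides m, lcm(lcm(b, lcm(i, u)), z) divides m.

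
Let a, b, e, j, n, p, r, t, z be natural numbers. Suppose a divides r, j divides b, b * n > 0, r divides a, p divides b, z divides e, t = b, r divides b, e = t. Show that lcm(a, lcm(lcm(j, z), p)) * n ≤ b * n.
Because r divides a and a divides r, r = a. Since r divides b, a divides b. e = t and t = b, hence e = b. Because z divides e, z divides b. Since j divides b, lcm(j, z) divides b. p divides b, so lcm(lcm(j, z), p) divides b. Since a divides b, lcm(a, lcm(lcm(j, z), p)) divides b. Then lcm(a, lcm(lcm(j, z), p)) * n divides b * n. Since b * n > 0, lcm(a, lcm(lcm(j, z), p)) * n ≤ b * n.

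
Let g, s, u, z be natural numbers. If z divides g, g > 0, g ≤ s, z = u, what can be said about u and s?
u ≤ s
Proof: z divides g and g > 0, hence z ≤ g. z = u, so u ≤ g. From g ≤ s, u ≤ s.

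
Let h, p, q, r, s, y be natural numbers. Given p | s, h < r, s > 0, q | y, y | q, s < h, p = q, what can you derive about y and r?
y < r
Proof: Since q | y and y | q, q = y. Since p = q and p | s, q | s. s > 0, so q ≤ s. Since s < h, q < h. Because q = y, y < h. Since h < r, y < r.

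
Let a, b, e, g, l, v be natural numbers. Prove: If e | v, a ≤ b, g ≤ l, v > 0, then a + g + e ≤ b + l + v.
a ≤ b and g ≤ l, thus a + g ≤ b + l. e | v and v > 0, therefore e ≤ v. a + g ≤ b + l, so a + g + e ≤ b + l + v.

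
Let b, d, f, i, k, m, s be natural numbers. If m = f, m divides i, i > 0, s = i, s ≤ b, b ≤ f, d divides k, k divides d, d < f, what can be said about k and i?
k < i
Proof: m = f and m divides i, therefore f divides i. Since i > 0, f ≤ i. Because s = i and s ≤ b, i ≤ b. Because b ≤ f, i ≤ f. Since f ≤ i, f = i. d divides k and k divides d, hence d = k. Since d < f, k < f. f = i, so k < i.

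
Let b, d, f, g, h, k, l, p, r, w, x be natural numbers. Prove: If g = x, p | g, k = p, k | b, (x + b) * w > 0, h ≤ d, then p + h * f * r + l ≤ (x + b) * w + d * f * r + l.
g = x and p | g, thus p | x. k = p and k | b, hence p | b. Since p | x, p | x + b. Then p | (x + b) * w. (x + b) * w > 0, so p ≤ (x + b) * w. From h ≤ d, h * f ≤ d * f. Then h * f * r ≤ d * f * r. Since p ≤ (x + b) * w, p + h * f * r ≤ (x + b) * w + d * f * r. Then p + h * f * r + l ≤ (x + b) * w + d * f * r + l.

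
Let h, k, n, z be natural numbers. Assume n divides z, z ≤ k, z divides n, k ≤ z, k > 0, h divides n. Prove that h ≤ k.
Since n divides z and z divides n, n = z. From z ≤ k and k ≤ z, z = k. Because n = z, n = k. Because h divides n, h divides k. Since k > 0, h ≤ k.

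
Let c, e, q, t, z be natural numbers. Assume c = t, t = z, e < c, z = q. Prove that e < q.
Because c = t and t = z, c = z. z = q, so c = q. e < c, so e < q.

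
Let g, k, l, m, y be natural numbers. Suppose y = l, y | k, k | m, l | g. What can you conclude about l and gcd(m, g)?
l | gcd(m, g)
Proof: Because y = l and y | k, l | k. Since k | m, l | m. Since l | g, l | gcd(m, g).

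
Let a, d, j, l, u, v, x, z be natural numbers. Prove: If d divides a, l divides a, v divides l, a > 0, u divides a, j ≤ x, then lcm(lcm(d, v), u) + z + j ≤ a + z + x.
v divides l and l divides a, so v divides a. From d divides a, lcm(d, v) divides a. u divides a, so lcm(lcm(d, v), u) divides a. a > 0, so lcm(lcm(d, v), u) ≤ a. Then lcm(lcm(d, v), u) + z ≤ a + z. Because j ≤ x, lcm(lcm(d, v), u) + z + j ≤ a + z + x.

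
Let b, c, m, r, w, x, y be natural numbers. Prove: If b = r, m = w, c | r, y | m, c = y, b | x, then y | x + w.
Because c = y and c | r, y | r. b = r and b | x, so r | x. Because y | r, y | x. m = w and y | m, thus y | w. From y | x, y | x + w.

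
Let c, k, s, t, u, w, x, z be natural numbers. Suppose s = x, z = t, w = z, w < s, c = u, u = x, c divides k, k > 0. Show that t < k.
w = z and w < s, therefore z < s. Since z = t, t < s. From s = x, t < x. c = u and u = x, so c = x. From c divides k, x divides k. Since k > 0, x ≤ k. Because t < x, t < k.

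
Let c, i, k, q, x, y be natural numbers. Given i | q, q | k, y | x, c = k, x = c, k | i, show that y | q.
x = c and c = k, so x = k. k | i and i | q, therefore k | q. Since q | k, k = q. x = k, so x = q. Since y | x, y | q.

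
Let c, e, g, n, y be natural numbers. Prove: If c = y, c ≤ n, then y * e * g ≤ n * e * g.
Since c = y and c ≤ n, y ≤ n. Then y * e ≤ n * e. Then y * e * g ≤ n * e * g.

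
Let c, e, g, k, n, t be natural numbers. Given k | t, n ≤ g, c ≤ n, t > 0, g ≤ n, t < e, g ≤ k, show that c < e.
n ≤ g and g ≤ n, hence n = g. c ≤ n, so c ≤ g. g ≤ k, so c ≤ k. k | t and t > 0, hence k ≤ t. Since t < e, k < e. Since c ≤ k, c < e.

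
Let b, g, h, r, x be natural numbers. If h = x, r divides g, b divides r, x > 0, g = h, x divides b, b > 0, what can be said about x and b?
x = b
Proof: x divides b and b > 0, so x ≤ b. Because g = h and h = x, g = x. b divides r and r divides g, thus b divides g. g = x, so b divides x. Since x > 0, b ≤ x. Since x ≤ b, x = b.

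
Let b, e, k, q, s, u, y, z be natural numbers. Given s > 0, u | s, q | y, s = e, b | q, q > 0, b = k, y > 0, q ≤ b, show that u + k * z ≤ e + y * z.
u | s and s > 0, hence u ≤ s. Since s = e, u ≤ e. b | q and q > 0, hence b ≤ q. Since q ≤ b, q = b. b = k, so q = k. Since q | y and y > 0, q ≤ y. q = k, so k ≤ y. Then k * z ≤ y * z. Since u ≤ e, u + k * z ≤ e + y * z.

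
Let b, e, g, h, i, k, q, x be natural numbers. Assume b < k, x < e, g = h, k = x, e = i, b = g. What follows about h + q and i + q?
h + q < i + q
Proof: b = g and g = h, therefore b = h. Because b < k, h < k. From k = x, h < x. Since e = i and x < e, x < i. Since h < x, h < i. Then h + q < i + q.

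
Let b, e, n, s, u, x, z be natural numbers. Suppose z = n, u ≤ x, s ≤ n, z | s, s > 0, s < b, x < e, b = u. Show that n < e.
From z = n and z | s, n | s. s > 0, so n ≤ s. Since s ≤ n, s = n. Because b = u and s < b, s < u. Since u ≤ x, s < x. Since x < e, s < e. From s = n, n < e.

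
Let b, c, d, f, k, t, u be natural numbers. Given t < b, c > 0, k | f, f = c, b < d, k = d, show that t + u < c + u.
t < b and b < d, so t < d. k = d and k | f, hence d | f. Since f = c, d | c. Since c > 0, d ≤ c. Since t < d, t < c. Then t + u < c + u.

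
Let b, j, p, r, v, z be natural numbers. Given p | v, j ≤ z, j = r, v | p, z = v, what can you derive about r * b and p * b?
r * b ≤ p * b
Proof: v | p and p | v, thus v = p. Since z = v, z = p. j = r and j ≤ z, thus r ≤ z. z = p, so r ≤ p. Then r * b ≤ p * b.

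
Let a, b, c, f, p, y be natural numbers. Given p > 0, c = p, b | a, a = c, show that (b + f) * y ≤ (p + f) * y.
a = c and b | a, hence b | c. c = p, so b | p. Since p > 0, b ≤ p. Then b + f ≤ p + f. Then (b + f) * y ≤ (p + f) * y.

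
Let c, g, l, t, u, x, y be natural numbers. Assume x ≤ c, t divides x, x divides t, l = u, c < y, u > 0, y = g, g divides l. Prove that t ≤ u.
x divides t and t divides x, hence x = t. Since x ≤ c, t ≤ c. y = g and c < y, thus c < g. t ≤ c, so t < g. l = u and g divides l, so g divides u. Since u > 0, g ≤ u. Since t < g, t < u. Then t ≤ u.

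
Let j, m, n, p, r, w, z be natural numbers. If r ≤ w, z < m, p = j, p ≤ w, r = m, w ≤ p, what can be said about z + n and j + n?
z + n < j + n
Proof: w ≤ p and p ≤ w, hence w = p. p = j, so w = j. Since r ≤ w, r ≤ j. Since r = m, m ≤ j. Since z < m, z < j. Then z + n < j + n.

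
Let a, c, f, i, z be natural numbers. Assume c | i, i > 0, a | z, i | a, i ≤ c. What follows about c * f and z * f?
c * f | z * f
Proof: c | i and i > 0, therefore c ≤ i. i ≤ c, so i = c. i | a and a | z, hence i | z. Since i = c, c | z. Then c * f | z * f.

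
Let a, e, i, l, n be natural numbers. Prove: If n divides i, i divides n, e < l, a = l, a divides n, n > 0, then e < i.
n divides i and i divides n, hence n = i. a divides n and n > 0, therefore a ≤ n. Since a = l, l ≤ n. e < l, so e < n. n = i, so e < i.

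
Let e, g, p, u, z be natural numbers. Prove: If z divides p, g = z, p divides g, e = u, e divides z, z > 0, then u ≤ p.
g = z and p divides g, thus p divides z. z divides p, so z = p. Since e = u and e divides z, u divides z. z > 0, so u ≤ z. z = p, so u ≤ p.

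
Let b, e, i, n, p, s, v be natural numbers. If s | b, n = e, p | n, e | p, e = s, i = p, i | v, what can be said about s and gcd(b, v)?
s | gcd(b, v)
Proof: n = e and p | n, therefore p | e. e | p, so p = e. Since e = s, p = s. Since i = p and i | v, p | v. Since p = s, s | v. Since s | b, s | gcd(b, v).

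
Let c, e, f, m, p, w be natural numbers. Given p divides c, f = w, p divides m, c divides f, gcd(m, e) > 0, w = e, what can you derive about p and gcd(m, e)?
p ≤ gcd(m, e)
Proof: f = w and c divides f, hence c divides w. p divides c, so p divides w. w = e, so p divides e. Since p divides m, p divides gcd(m, e). gcd(m, e) > 0, so p ≤ gcd(m, e).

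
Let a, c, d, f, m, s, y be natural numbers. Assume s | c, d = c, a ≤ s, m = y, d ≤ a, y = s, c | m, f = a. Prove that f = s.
Since m = y and c | m, c | y. y = s, so c | s. s | c, so c = s. d = c, so d = s. Since d ≤ a, s ≤ a. Because a ≤ s, a = s. f = a, so f = s.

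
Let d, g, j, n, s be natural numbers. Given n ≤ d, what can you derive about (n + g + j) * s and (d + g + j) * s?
(n + g + j) * s ≤ (d + g + j) * s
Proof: n ≤ d, hence n + g ≤ d + g. Then n + g + j ≤ d + g + j. By multiplying by a non-negative, (n + g + j) * s ≤ (d + g + j) * s.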